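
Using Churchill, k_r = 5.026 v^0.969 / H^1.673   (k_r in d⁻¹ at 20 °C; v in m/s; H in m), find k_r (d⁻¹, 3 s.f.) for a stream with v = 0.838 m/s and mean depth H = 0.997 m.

k_r = 5.026 × 0.838^0.969 / 0.997^1.673 = 5.026 × 0.8426 / 0.9950 = 4.256 d⁻¹.

k_r ≈ 4.26 d⁻¹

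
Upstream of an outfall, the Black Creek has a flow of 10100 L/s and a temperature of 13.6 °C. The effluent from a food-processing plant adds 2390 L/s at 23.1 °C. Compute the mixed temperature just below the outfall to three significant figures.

15.4 °C

Flow-weighted mixing: C = (Q_r C_r + Q_w C_w)/(Q_r + Q_w)
= (10100×13.6 + 2390×23.1)/(10100 + 2390) = 192600/12490 = 15.42 °C.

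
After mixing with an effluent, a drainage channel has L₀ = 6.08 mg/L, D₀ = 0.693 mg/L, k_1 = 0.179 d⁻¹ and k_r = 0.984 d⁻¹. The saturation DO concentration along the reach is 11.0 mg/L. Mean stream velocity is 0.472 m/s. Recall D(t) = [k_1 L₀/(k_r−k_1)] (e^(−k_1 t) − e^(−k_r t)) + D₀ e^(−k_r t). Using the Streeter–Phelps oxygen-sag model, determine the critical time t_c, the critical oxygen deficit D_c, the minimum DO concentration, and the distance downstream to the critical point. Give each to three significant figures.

t_c = [1/(k_r−k_1)] ln[(k_r/k_1)(1 − D₀(k_r−k_1)/(k_1 L₀))]
= [1/(0.984−0.179)] ln[(0.984/0.179)(1 − 0.693×0.8050/(0.179×6.08))]
= (1/0.8050) ln[5.497 × 0.4874] = 1.242 × ln(2.679) = 1.242 × 0.9856 = 1.224 d.
L(t_c) = L₀ e^(−k_1 t_c) = 6.08 × 0.8032 = 4.883 mg/L, and at the critical point k_r D_c = k_1 L, so D_c = (0.179/0.984) × 4.883 = 0.8883 mg/L.
Minimum DO = C_s − D_c = 11.0 − 0.8883 = 10.11 mg/L.
x_c = v t_c = 0.472 m/s × 1.224 d × 86400 s/d = 49930 m ≈ 49.9 km.

t_c ≈ 1.22 d; D_c ≈ 0.888 mg/L; min DO ≈ 10.1 mg/L; x_c ≈ 49.9 km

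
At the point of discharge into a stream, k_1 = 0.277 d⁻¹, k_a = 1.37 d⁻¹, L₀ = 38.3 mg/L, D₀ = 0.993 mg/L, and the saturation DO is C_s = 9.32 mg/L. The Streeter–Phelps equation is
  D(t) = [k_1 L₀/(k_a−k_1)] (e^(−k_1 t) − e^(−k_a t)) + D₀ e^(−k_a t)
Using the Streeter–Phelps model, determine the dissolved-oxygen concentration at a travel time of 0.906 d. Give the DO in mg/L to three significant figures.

k_1 L₀/(k_a−k_1) = 0.277×38.3/(1.37−0.277) = 10.61/1.093 = 9.706 mg/L.
e^(−k_1 t) = e^(−0.277×0.9060) = 0.7781; e^(−k_a t) = e^(−1.37×0.9060) = 0.2890.
D = 9.706 × (0.7781 − 0.2890) + 0.993 × 0.2890 = 4.747 + 0.2870 = 5.034 mg/L.
DO = C_s − D = 9.32 − 5.034 = 4.286 mg/L.

DO ≈ 4.29 mg/L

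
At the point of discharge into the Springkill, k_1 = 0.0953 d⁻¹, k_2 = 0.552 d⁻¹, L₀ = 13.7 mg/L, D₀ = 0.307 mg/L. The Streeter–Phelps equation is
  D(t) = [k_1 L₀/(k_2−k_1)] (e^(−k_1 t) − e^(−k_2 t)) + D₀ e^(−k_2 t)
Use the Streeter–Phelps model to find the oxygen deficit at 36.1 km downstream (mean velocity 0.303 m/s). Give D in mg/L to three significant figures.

Travel time t = x/v = 36.1 km / (0.303 m/s) = 36100 m / 0.303 m/s = 119100 s = 1.379 d.
k_1 L₀/(k_2−k_1) = 0.0953×13.7/(0.552−0.0953) = 1.306/0.4567 = 2.859 mg/L.
e^(−k_1 t) = e^(−0.0953×1.379) = 0.8769; e^(−k_2 t) = e^(−0.552×1.379) = 0.4671.
D = 2.859 × (0.8769 − 0.4671) + 0.307 × 0.4671 = 1.171 + 0.1434 = 1.315 mg/L.

D ≈ 1.31 mg/L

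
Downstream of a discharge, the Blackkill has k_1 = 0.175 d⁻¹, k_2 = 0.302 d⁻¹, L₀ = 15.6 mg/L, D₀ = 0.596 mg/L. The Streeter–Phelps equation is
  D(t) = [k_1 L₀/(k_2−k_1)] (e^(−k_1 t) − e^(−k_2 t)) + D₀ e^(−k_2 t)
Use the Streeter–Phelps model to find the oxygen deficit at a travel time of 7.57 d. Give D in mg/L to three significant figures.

D ≈ 3.59 mg/L

k_1 L₀/(k_2−k_1) = 0.175×15.6/(0.302−0.175) = 2.730/0.1270 = 21.50 mg/L.
e^(−k_1 t) = e^(−0.175×7.570) = 0.2659; e^(−k_2 t) = e^(−0.302×7.570) = 0.1017.
D = 21.50 × (0.2659 − 0.1017) + 0.596 × 0.1017 = 3.530 + 0.06059 = 3.590 mg/L.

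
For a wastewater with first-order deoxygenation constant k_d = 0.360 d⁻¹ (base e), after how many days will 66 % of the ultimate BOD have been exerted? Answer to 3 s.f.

y/L₀ = 1 − e^(−k_d t) = 0.66 ⇒ e^(−k_d t) = 0.340
t = −ln(0.340) / 0.360 = 1.079 / 0.360 = 2.997 d.

t ≈ 3.00 d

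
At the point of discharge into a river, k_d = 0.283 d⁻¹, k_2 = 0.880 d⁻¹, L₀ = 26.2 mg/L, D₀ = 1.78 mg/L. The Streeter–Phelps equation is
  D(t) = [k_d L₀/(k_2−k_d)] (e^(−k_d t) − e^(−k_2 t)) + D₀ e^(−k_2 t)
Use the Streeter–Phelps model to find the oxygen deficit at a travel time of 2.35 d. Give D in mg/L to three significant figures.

k_d L₀/(k_2−k_d) = 0.283×26.2/(0.880−0.283) = 7.415/0.5970 = 12.42 mg/L.
e^(−k_d t) = e^(−0.283×2.350) = 0.5142; e^(−k_2 t) = e^(−0.880×2.350) = 0.1264.
D = 12.42 × (0.5142 − 0.1264) + 1.78 × 0.1264 = 4.817 + 0.2251 = 5.042 mg/L.

D ≈ 5.04 mg/L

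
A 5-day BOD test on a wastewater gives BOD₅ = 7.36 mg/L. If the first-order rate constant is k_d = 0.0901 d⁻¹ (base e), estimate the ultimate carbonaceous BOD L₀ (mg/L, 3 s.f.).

L₀ ≈ 20.3 mg/L

BOD₅ = L₀(1 − e^(−5k_d)) ⇒ L₀ = BOD₅ / (1 − e^(−5×0.0901))
= 7.36 / (1 − 0.6373) = 7.36 / 0.3627 = 20.29 mg/L.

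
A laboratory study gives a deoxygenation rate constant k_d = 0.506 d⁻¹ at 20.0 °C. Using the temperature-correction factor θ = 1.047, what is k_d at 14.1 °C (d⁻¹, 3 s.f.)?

k_d(T₂) = k_d(T₁) · θ^(T₂−T₁) = 0.506 × 1.047^(14.1−20.0)
= 0.506 × 1.047^-5.90 = 0.506 × 0.7626 = 0.3859 d⁻¹.

k_d ≈ 0.386 d⁻¹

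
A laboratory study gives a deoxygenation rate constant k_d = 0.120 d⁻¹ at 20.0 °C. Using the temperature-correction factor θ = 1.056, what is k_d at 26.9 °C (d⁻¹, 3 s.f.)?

k_d ≈ 0.175 d⁻¹

k_d(T₂) = k_d(T₁) · θ^(T₂−T₁) = 0.120 × 1.056^(26.9−20.0)
= 0.120 × 1.056^6.90 = 0.120 × 1.456 = 0.1748 d⁻¹.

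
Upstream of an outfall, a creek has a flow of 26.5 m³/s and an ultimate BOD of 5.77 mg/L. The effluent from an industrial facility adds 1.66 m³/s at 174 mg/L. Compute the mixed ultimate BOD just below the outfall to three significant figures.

15.7 mg/L

Flow-weighted mixing: C = (Q_r C_r + Q_w C_w)/(Q_r + Q_w)
= (26.5×5.77 + 1.66×174)/(26.5 + 1.66) = 441.7/28.16 = 15.69 mg/L.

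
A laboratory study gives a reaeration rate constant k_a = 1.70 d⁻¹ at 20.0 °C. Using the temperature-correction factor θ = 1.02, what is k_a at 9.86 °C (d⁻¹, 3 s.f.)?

k_a(T₂) = k_a(T₁) · θ^(T₂−T₁) = 1.70 × 1.02^(9.86−20.0)
= 1.70 × 1.02^-10.1 = 1.70 × 0.8181 = 1.391 d⁻¹.

k_a ≈ 1.39 d⁻¹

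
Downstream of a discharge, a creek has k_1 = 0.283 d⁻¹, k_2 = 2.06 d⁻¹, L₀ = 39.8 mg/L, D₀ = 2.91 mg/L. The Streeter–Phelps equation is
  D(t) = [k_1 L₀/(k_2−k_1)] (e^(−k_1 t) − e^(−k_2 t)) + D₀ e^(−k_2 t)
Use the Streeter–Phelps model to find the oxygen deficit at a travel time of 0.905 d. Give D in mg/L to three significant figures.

D ≈ 4.37 mg/L

k_1 L₀/(k_2−k_1) = 0.283×39.8/(2.06−0.283) = 11.26/1.777 = 6.338 mg/L.
e^(−k_1 t) = e^(−0.283×0.9050) = 0.7741; e^(−k_2 t) = e^(−2.06×0.9050) = 0.1550.
D = 6.338 × (0.7741 − 0.1550) + 2.91 × 0.1550 = 3.924 + 0.4511 = 4.375 mg/L.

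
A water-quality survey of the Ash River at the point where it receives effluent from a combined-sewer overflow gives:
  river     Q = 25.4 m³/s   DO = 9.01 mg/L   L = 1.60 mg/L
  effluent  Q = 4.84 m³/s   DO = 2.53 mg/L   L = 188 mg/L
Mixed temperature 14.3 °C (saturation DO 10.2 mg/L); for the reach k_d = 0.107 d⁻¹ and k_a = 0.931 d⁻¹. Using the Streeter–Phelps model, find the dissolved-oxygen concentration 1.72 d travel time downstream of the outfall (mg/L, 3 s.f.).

Mixed DO = (25.4×9.01 + 4.84×2.53)/(25.4+4.84) = 241.1/30.24 = 7.973 mg/L.
Mixed L₀ = (25.4×1.60 + 4.84×188)/(30.24) = 950.6/30.24 = 31.43 mg/L.
Initial deficit D₀ = C_s − DO₀ = 10.2 − 7.973 = 2.227 mg/L.
D(1.72) = [0.107×31.43/(0.931−0.107)](e^(−0.107×1.72) − e^(−0.931×1.72)) + 2.227 e^(−0.931×1.72)
= 4.082 × (0.8319 − 0.2016) + 2.227 × 0.2016 = 3.022 mg/L.
DO = 10.2 − 3.022 = 7.178 mg/L.

DO ≈ 7.18 mg/L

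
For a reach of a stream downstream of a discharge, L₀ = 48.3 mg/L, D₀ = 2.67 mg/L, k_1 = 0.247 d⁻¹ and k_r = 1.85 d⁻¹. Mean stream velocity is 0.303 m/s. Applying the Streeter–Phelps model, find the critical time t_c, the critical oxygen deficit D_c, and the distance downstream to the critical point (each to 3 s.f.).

t_c ≈ 0.979 d; D_c ≈ 5.06 mg/L; x_c ≈ 25.6 km

At the critical point dD/dt = 0, so k_1 L₀ e^(−k_1 t) = k_r D. Substituting D(t) from the Streeter–Phelps equation and solving for t gives
t_c = ln[(k_r/k_1)(1 − D₀(k_r−k_1)/(k_1 L₀))] / (k_r−k_1).
Here k_r−k_1 = 1.603 d⁻¹ and 1 − D₀(k_r−k_1)/(k_1 L₀) = 1 − 2.67×1.603/(0.247×48.3) = 0.6412, so
t_c = ln(7.490 × 0.6412) / 1.603 = 1.569 / 1.603 = 0.9789 d.
L(t_c) = L₀ e^(−k_1 t_c) = 48.3 × 0.7852 = 37.93 mg/L, and at the critical point k_r D_c = k_1 L, so D_c = (0.247/1.85) × 37.93 = 5.064 mg/L.
x_c = v t_c = 0.303 m/s × 0.9789 d × 86400 s/d = 25630 m ≈ 25.6 km.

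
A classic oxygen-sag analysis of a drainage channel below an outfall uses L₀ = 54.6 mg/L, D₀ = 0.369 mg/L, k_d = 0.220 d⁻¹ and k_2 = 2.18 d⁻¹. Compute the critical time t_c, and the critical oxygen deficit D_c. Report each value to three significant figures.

At the critical point dD/dt = 0, so k_d L₀ e^(−k_d t) = k_2 D. Substituting D(t) from the Streeter–Phelps equation and solving for t gives
t_c = ln[(k_2/k_d)(1 − D₀(k_2−k_d)/(k_d L₀))] / (k_2−k_d).
Here k_2−k_d = 1.960 d⁻¹ and 1 − D₀(k_2−k_d)/(k_d L₀) = 1 − 0.369×1.960/(0.220×54.6) = 0.9398, so
t_c = ln(9.909 × 0.9398) / 1.960 = 2.231 / 1.960 = 1.138 d.
D_c = (k_d/k_2) L₀ e^(−k_d t_c) = (0.220/2.18) × 54.6 × e^(−0.220×1.138) = 0.1009 × 54.6 × 0.7784 = 4.289 mg/L.

t_c ≈ 1.14 d; D_c ≈ 4.29 mg/L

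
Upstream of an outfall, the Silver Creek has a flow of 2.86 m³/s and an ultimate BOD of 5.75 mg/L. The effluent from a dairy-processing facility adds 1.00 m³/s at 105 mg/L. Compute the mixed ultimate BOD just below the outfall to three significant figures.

Flow-weighted mixing: C = (Q_r C_r + Q_w C_w)/(Q_r + Q_w)
= (2.86×5.75 + 1.00×105)/(2.86 + 1.00) = 121.4/3.860 = 31.46 mg/L.

31.5 mg/L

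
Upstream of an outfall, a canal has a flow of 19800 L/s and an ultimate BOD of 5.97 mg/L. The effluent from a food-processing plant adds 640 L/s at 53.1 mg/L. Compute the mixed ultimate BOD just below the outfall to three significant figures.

7.45 mg/L

Flow-weighted mixing: C = (Q_r C_r + Q_w C_w)/(Q_r + Q_w)
= (19800×5.97 + 640×53.1)/(19800 + 640) = 152200/20440 = 7.446 mg/L.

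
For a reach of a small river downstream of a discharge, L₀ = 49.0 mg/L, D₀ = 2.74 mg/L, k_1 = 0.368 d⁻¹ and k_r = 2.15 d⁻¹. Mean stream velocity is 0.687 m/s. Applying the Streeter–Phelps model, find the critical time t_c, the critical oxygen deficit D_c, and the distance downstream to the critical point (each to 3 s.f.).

t_c ≈ 0.813 d; D_c ≈ 6.22 mg/L; x_c ≈ 48.3 km

At the critical point dD/dt = 0, so k_1 L₀ e^(−k_1 t) = k_r D. Substituting D(t) from the Streeter–Phelps equation and solving for t gives
t_c = ln[(k_r/k_1)(1 − D₀(k_r−k_1)/(k_1 L₀))] / (k_r−k_1).
Here k_r−k_1 = 1.782 d⁻¹ and 1 − D₀(k_r−k_1)/(k_1 L₀) = 1 − 2.74×1.782/(0.368×49.0) = 0.7292, so
t_c = ln(5.842 × 0.7292) / 1.782 = 1.449 / 1.782 = 0.8133 d.
L(t_c) = L₀ e^(−k_1 t_c) = 49.0 × 0.7413 = 36.33 mg/L, and at the critical point k_r D_c = k_1 L, so D_c = (0.368/2.15) × 36.33 = 6.218 mg/L.
x_c = v t_c = 0.687 m/s × 0.8133 d × 86400 s/d = 48280 m ≈ 48.3 km.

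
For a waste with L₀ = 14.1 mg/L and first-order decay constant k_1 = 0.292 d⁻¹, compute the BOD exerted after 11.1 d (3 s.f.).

y ≈ 13.5 mg/L

y_t = L₀(1 − e^(−k_1 t)) = 14.1 × (1 − e^(−0.292×11.1))
= 14.1 × (1 − 0.03912) = 14.1 × 0.9609 = 13.55 mg/L.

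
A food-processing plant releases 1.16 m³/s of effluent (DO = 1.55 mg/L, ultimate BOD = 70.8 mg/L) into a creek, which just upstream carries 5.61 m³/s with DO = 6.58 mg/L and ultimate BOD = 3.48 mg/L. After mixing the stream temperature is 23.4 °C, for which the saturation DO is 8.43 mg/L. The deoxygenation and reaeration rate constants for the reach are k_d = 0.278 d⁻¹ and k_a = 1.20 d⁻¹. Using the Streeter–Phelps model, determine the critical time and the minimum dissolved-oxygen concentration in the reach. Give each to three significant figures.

Mixed DO = (5.61×6.58 + 1.16×1.55)/(5.61+1.16) = 38.71/6.770 = 5.718 mg/L.
Mixed L₀ = (5.61×3.48 + 1.16×70.8)/(6.770) = 101.7/6.770 = 15.01 mg/L.
Initial deficit D₀ = C_s − DO₀ = 8.43 − 5.718 = 2.712 mg/L.
t_c = (1/0.9220) ln[(1.20/0.278)(1 − 2.712×0.9220/(0.278×15.01))] = 1.085 × ln(1.731) = 0.5951 d.
D_c = (0.278/1.20) × 15.01 × e^(−0.278×0.5951) = 0.2317 × 15.01 × 0.8475 = 2.948 mg/L.
Minimum DO = 8.43 − 2.948 = 5.482 mg/L.

t_c ≈ 0.595 d; minimum DO ≈ 5.48 mg/L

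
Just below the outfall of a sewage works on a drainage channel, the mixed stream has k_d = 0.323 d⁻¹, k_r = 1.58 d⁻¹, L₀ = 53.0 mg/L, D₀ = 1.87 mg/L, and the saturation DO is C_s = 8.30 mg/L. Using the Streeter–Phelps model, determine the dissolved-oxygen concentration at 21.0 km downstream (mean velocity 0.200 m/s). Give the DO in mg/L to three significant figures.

DO ≈ 0.825 mg/L

Travel time t = x/v = 21.0 km / (0.200 m/s) = 21000 m / 0.200 m/s = 105000 s = 1.215 d.
k_d L₀/(k_r−k_d) = 0.323×53.0/(1.58−0.323) = 17.12/1.257 = 13.62 mg/L.
e^(−k_d t) = e^(−0.323×1.215) = 0.6753; e^(−k_r t) = e^(−1.58×1.215) = 0.1466.
D = 13.62 × (0.6753 − 0.1466) + 1.87 × 0.1466 = 7.201 + 0.2741 = 7.475 mg/L.
DO = C_s − D = 8.30 − 7.475 = 0.8248 mg/L.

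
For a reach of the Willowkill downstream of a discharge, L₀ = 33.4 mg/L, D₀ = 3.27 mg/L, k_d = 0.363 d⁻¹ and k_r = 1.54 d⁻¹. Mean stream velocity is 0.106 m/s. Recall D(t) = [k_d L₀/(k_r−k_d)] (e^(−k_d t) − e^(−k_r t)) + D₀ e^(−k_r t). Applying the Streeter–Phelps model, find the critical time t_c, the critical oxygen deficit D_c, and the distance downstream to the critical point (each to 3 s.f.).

t_c ≈ 0.903 d; D_c ≈ 5.67 mg/L; x_c ≈ 8.27 km

t_c = [1/(k_r−k_d)] ln[(k_r/k_d)(1 − D₀(k_r−k_d)/(k_d L₀))]
= [1/(1.54−0.363)] ln[(1.54/0.363)(1 − 3.27×1.177/(0.363×33.4))]
= (1/1.177) ln[4.242 × 0.6826] = 0.8496 × ln(2.896) = 0.8496 × 1.063 = 0.9033 d.
L(t_c) = L₀ e^(−k_d t_c) = 33.4 × 0.7204 = 24.06 mg/L, and at the critical point k_r D_c = k_d L, so D_c = (0.363/1.54) × 24.06 = 5.672 mg/L.
x_c = v t_c = 0.106 m/s × 0.9033 d × 86400 s/d = 8273 m ≈ 8.27 km.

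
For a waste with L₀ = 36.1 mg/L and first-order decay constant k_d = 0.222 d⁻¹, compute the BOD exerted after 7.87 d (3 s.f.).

y_t = L₀(1 − e^(−k_d t)) = 36.1 × (1 − e^(−0.222×7.87))
= 36.1 × (1 − 0.1743) = 36.1 × 0.8257 = 29.81 mg/L.

y ≈ 29.8 mg/L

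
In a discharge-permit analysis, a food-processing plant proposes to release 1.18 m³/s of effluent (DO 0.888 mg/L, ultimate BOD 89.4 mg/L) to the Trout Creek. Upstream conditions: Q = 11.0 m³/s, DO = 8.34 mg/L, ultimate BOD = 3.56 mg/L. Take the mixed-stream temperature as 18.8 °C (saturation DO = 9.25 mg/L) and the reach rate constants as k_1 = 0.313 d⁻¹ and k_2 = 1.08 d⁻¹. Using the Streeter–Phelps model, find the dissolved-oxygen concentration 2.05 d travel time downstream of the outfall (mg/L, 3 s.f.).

DO ≈ 7.05 mg/L

Mixed DO = (11.0×8.34 + 1.18×0.888)/(11.0+1.18) = 92.79/12.18 = 7.618 mg/L.
Mixed L₀ = (11.0×3.56 + 1.18×89.4)/(12.18) = 144.7/12.18 = 11.88 mg/L.
Initial deficit D₀ = C_s − DO₀ = 9.25 − 7.618 = 1.632 mg/L.
D(2.05) = [0.313×11.88/(1.08−0.313)](e^(−0.313×2.05) − e^(−1.08×2.05)) + 1.632 e^(−1.08×2.05)
= 4.846 × (0.5264 − 0.1093) + 1.632 × 0.1093 = 2.200 mg/L.
DO = 9.25 − 2.200 = 7.050 mg/L.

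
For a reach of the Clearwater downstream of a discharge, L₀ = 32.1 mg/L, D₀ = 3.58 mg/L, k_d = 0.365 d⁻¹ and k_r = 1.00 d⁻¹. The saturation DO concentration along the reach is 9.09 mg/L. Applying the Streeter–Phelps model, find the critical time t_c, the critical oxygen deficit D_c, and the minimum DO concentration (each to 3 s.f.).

t_c ≈ 1.25 d; D_c ≈ 7.43 mg/L; min DO ≈ 1.66 mg/L

With k_r/k_d = 2.740 and 1 − D₀(k_r−k_d)/(k_d L₀) = 0.8060,
t_c = ln(2.740 × 0.8060) / (1.00 − 0.365) = ln(2.208) / 0.6350 = 0.7922/0.6350 = 1.247 d.
L(t_c) = L₀ e^(−k_d t_c) = 32.1 × 0.6342 = 20.36 mg/L, and at the critical point k_r D_c = k_d L, so D_c = (0.365/1.00) × 20.36 = 7.431 mg/L.
Minimum DO = C_s − D_c = 9.09 − 7.431 = 1.659 mg/L.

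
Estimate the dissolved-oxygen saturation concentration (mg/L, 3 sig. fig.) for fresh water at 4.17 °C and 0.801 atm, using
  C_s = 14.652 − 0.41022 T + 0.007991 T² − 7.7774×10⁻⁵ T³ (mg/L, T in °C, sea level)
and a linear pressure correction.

At sea level: C_s = 14.652 − 0.41022×4.17 + 0.007991×4.17² − 7.7774×10⁻⁵×4.17³ = 13.07 mg/L.
Pressure correction: C_s' = 13.07 × 0.801 = 10.47 mg/L.

C_s ≈ 10.5 mg/L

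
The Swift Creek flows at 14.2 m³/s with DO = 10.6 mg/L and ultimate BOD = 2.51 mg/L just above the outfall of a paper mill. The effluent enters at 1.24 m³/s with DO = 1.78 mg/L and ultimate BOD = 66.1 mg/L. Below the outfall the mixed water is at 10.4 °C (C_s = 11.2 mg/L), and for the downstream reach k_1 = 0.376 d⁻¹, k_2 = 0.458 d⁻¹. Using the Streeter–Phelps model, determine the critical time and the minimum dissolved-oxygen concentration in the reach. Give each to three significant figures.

Mixed DO = (14.2×10.6 + 1.24×1.78)/(14.2+1.24) = 152.7/15.44 = 9.892 mg/L.
Mixed L₀ = (14.2×2.51 + 1.24×66.1)/(15.44) = 117.6/15.44 = 7.617 mg/L.
Initial deficit D₀ = C_s − DO₀ = 11.2 − 9.892 = 1.308 mg/L.
t_c = (1/0.08200) ln[(0.458/0.376)(1 − 1.308×0.08200/(0.376×7.617))] = 12.20 × ln(1.172) = 1.940 d.
D_c = (0.376/0.458) × 7.617 × e^(−0.376×1.940) = 0.8210 × 7.617 × 0.4821 = 3.015 mg/L.
Minimum DO = 11.2 − 3.015 = 8.185 mg/L.

t_c ≈ 1.94 d; minimum DO ≈ 8.19 mg/L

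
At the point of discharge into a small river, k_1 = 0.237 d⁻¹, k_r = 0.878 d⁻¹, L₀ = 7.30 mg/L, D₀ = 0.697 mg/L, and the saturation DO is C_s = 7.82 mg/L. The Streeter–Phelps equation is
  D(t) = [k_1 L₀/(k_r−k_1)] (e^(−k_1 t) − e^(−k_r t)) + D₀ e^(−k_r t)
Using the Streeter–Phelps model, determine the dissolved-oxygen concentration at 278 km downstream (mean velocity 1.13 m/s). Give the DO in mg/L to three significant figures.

Travel time t = x/v = 278 km / (1.13 m/s) = 278000 m / 1.13 m/s = 246000 s = 2.847 d.
k_1 L₀/(k_r−k_1) = 0.237×7.30/(0.878−0.237) = 1.730/0.6410 = 2.699 mg/L.
e^(−k_1 t) = e^(−0.237×2.847) = 0.5092; e^(−k_r t) = e^(−0.878×2.847) = 0.08208.
D = 2.699 × (0.5092 − 0.08208) + 0.697 × 0.08208 = 1.153 + 0.05721 = 1.210 mg/L.
DO = C_s − D = 7.82 − 1.210 = 6.610 mg/L.

DO ≈ 6.61 mg/L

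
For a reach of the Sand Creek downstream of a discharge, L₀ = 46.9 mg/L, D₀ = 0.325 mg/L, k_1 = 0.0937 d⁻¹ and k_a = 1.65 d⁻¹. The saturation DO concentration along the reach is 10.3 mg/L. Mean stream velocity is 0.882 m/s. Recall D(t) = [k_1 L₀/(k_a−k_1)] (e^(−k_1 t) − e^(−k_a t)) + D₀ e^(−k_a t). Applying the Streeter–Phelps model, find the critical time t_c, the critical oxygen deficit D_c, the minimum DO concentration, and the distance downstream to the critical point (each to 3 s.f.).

t_c = [1/(k_a−k_1)] ln[(k_a/k_1)(1 − D₀(k_a−k_1)/(k_1 L₀))]
= [1/(1.65−0.0937)] ln[(1.65/0.0937)(1 − 0.325×1.556/(0.0937×46.9))]
= (1/1.556) ln[17.61 × 0.8849] = 0.6425 × ln(15.58) = 0.6425 × 2.746 = 1.765 d.
L(t_c) = L₀ e^(−k_1 t_c) = 46.9 × 0.8476 = 39.75 mg/L, and at the critical point k_a D_c = k_1 L, so D_c = (0.0937/1.65) × 39.75 = 2.257 mg/L.
Minimum DO = C_s − D_c = 10.3 − 2.257 = 8.043 mg/L.
x_c = v t_c = 0.882 m/s × 1.765 d × 86400 s/d = 134500 m ≈ 134 km.

t_c ≈ 1.76 d; D_c ≈ 2.26 mg/L; min DO ≈ 8.04 mg/L; x_c ≈ 134 km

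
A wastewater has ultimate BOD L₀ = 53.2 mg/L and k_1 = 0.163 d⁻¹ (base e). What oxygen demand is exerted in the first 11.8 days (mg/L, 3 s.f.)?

y ≈ 45.4 mg/L

y_t = L₀(1 − e^(−k_1 t)) = 53.2 × (1 − e^(−0.163×11.8))
= 53.2 × (1 − 0.1461) = 53.2 × 0.8539 = 45.43 mg/L.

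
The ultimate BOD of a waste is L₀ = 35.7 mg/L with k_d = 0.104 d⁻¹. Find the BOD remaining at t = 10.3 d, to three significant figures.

L ≈ 12.2 mg/L

L_t = L₀ e^(−k_d t) = 35.7 × e^(−0.104×10.3) = 35.7 × 0.3426 = 12.23 mg/L.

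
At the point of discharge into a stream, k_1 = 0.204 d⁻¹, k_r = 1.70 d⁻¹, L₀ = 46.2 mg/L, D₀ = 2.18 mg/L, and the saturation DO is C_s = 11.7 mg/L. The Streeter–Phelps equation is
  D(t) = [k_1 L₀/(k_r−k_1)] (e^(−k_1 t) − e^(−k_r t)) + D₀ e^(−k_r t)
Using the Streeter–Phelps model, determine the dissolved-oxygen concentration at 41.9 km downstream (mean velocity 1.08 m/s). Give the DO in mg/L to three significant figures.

DO ≈ 7.87 mg/L

Travel time t = x/v = 41.9 km / (1.08 m/s) = 41900 m / 1.08 m/s = 38800 s = 0.4490 d.
k_1 L₀/(k_r−k_1) = 0.204×46.2/(1.70−0.204) = 9.425/1.496 = 6.300 mg/L.
e^(−k_1 t) = e^(−0.204×0.4490) = 0.9125; e^(−k_r t) = e^(−1.70×0.4490) = 0.4661.
D = 6.300 × (0.9125 − 0.4661) + 2.18 × 0.4661 = 2.812 + 1.016 = 3.828 mg/L.
DO = C_s − D = 11.7 − 3.828 = 7.872 mg/L.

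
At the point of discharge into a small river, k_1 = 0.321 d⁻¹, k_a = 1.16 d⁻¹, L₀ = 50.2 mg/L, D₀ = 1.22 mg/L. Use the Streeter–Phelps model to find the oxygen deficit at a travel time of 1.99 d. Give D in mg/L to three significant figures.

D ≈ 8.35 mg/L

k_1 L₀/(k_a−k_1) = 0.321×50.2/(1.16−0.321) = 16.11/0.8390 = 19.21 mg/L.
e^(−k_1 t) = e^(−0.321×1.990) = 0.5279; e^(−k_a t) = e^(−1.16×1.990) = 0.09942.
D = 19.21 × (0.5279 − 0.09942) + 1.22 × 0.09942 = 8.230 + 0.1213 = 8.351 mg/L.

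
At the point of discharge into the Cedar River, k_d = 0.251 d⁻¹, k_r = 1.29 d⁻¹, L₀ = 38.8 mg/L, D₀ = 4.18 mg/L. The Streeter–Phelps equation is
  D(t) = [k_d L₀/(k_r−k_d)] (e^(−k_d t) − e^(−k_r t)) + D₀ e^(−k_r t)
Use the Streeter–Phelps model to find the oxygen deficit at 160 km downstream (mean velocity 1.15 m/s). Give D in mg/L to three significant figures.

D ≈ 5.61 mg/L

Travel time t = x/v = 160 km / (1.15 m/s) = 160000 m / 1.15 m/s = 139100 s = 1.610 d.
k_d L₀/(k_r−k_d) = 0.251×38.8/(1.29−0.251) = 9.739/1.039 = 9.373 mg/L.
e^(−k_d t) = e^(−0.251×1.610) = 0.6675; e^(−k_r t) = e^(−1.29×1.610) = 0.1253.
D = 9.373 × (0.6675 − 0.1253) + 4.18 × 0.1253 = 5.083 + 0.5236 = 5.606 mg/L.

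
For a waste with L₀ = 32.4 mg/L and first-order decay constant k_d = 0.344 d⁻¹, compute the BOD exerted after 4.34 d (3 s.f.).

y ≈ 25.1 mg/L

y_t = L₀(1 − e^(−k_d t)) = 32.4 × (1 − e^(−0.344×4.34))
= 32.4 × (1 − 0.2247) = 32.4 × 0.7753 = 25.12 mg/L.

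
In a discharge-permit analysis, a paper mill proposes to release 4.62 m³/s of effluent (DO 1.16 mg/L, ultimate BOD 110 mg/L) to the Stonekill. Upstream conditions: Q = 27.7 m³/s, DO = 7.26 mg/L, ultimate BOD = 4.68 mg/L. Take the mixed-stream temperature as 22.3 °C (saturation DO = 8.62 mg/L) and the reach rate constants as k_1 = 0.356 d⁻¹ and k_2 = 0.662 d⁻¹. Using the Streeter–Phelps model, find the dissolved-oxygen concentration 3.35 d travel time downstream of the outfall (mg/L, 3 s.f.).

DO ≈ 3.91 mg/L

Mixed DO = (27.7×7.26 + 4.62×1.16)/(27.7+4.62) = 206.5/32.32 = 6.388 mg/L.
Mixed L₀ = (27.7×4.68 + 4.62×110)/(32.32) = 637.8/32.32 = 19.74 mg/L.
Initial deficit D₀ = C_s − DO₀ = 8.62 − 6.388 = 2.232 mg/L.
D(3.35) = [0.356×19.74/(0.662−0.356)](e^(−0.356×3.35) − e^(−0.662×3.35)) + 2.232 e^(−0.662×3.35)
= 22.96 × (0.3034 − 0.1089) + 2.232 × 0.1089 = 4.710 mg/L.
DO = 8.62 − 4.710 = 3.910 mg/L.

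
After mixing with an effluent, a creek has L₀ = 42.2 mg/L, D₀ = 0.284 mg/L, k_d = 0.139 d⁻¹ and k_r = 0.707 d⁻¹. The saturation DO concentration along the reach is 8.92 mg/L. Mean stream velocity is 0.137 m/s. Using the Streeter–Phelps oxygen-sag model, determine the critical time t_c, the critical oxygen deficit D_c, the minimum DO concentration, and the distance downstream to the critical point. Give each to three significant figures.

With k_r/k_d = 5.086 and 1 − D₀(k_r−k_d)/(k_d L₀) = 0.9725,
t_c = ln(5.086 × 0.9725) / (0.707 − 0.139) = ln(4.946) / 0.5680 = 1.599/0.5680 = 2.815 d.
L(t_c) = L₀ e^(−k_d t_c) = 42.2 × 0.6762 = 28.54 mg/L, and at the critical point k_r D_c = k_d L, so D_c = (0.139/0.707) × 28.54 = 5.610 mg/L.
Minimum DO = C_s − D_c = 8.92 − 5.610 = 3.310 mg/L.
x_c = v t_c = 0.137 m/s × 2.815 d × 86400 s/d = 33320 m ≈ 33.3 km.

t_c ≈ 2.81 d; D_c ≈ 5.61 mg/L; min DO ≈ 3.31 mg/L; x_c ≈ 33.3 km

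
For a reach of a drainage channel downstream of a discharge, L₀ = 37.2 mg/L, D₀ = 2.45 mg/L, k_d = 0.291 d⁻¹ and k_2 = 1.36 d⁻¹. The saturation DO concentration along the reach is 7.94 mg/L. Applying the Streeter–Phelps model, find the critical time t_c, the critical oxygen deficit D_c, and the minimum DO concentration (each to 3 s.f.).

t_c = [1/(k_2−k_d)] ln[(k_2/k_d)(1 − D₀(k_2−k_d)/(k_d L₀))]
= [1/(1.36−0.291)] ln[(1.36/0.291)(1 − 2.45×1.069/(0.291×37.2))]
= (1/1.069) ln[4.674 × 0.7581] = 0.9355 × ln(3.543) = 0.9355 × 1.265 = 1.183 d.
L(t_c) = L₀ e^(−k_d t_c) = 37.2 × 0.7087 = 26.36 mg/L, and at the critical point k_2 D_c = k_d L, so D_c = (0.291/1.36) × 26.36 = 5.641 mg/L.
Minimum DO = C_s − D_c = 7.94 − 5.641 = 2.299 mg/L.

t_c ≈ 1.18 d; D_c ≈ 5.64 mg/L; min DO ≈ 2.30 mg/L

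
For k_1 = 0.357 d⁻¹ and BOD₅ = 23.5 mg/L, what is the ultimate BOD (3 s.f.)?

L₀ ≈ 28.2 mg/L

BOD₅ = L₀(1 − e^(−5k_1)) ⇒ L₀ = BOD₅ / (1 − e^(−5×0.357))
= 23.5 / (1 − 0.1678) = 23.5 / 0.8322 = 28.24 mg/L.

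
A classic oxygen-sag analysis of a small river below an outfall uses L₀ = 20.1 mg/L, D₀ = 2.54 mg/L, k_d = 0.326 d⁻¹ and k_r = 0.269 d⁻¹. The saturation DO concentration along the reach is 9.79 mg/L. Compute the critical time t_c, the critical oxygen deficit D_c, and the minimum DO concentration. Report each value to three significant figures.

At the critical point dD/dt = 0, so k_d L₀ e^(−k_d t) = k_r D. Substituting D(t) from the Streeter–Phelps equation and solving for t gives
t_c = ln[(k_r/k_d)(1 − D₀(k_r−k_d)/(k_d L₀))] / (k_r−k_d).
Here k_r−k_d = -0.05700 d⁻¹ and 1 − D₀(k_r−k_d)/(k_d L₀) = 1 − 2.54×-0.05700/(0.326×20.1) = 1.022, so
t_c = ln(0.8252 × 1.022) / -0.05700 = -0.1703 / -0.05700 = 2.988 d.
L(t_c) = L₀ e^(−k_d t_c) = 20.1 × 0.3775 = 7.588 mg/L, and at the critical point k_r D_c = k_d L, so D_c = (0.326/0.269) × 7.588 = 9.196 mg/L.
Minimum DO = C_s − D_c = 9.79 − 9.196 = 0.5944 mg/L.

t_c ≈ 2.99 d; D_c ≈ 9.20 mg/L; min DO ≈ 0.594 mg/L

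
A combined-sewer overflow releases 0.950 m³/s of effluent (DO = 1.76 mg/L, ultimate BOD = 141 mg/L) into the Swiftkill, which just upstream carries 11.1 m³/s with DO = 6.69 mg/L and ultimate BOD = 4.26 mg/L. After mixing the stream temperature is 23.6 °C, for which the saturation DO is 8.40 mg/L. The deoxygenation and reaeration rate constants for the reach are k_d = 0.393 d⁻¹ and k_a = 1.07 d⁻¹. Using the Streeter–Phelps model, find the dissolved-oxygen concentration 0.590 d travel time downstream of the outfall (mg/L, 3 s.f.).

DO ≈ 5.00 mg/L

Mixed DO = (11.1×6.69 + 0.950×1.76)/(11.1+0.950) = 75.93/12.05 = 6.301 mg/L.
Mixed L₀ = (11.1×4.26 + 0.950×141)/(12.05) = 181.2/12.05 = 15.04 mg/L.
Initial deficit D₀ = C_s − DO₀ = 8.40 − 6.301 = 2.099 mg/L.
D(0.590) = [0.393×15.04/(1.07−0.393)](e^(−0.393×0.590) − e^(−1.07×0.590)) + 2.099 e^(−1.07×0.590)
= 8.731 × (0.7930 − 0.5319) + 2.099 × 0.5319 = 3.396 mg/L.
DO = 8.40 − 3.396 = 5.004 mg/L.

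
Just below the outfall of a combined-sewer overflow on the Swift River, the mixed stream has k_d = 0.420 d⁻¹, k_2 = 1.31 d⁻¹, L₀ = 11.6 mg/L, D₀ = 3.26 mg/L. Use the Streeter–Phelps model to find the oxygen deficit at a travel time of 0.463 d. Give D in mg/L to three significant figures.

k_d L₀/(k_2−k_d) = 0.420×11.6/(1.31−0.420) = 4.872/0.8900 = 5.474 mg/L.
e^(−k_d t) = e^(−0.420×0.4630) = 0.8233; e^(−k_2 t) = e^(−1.31×0.4630) = 0.5452.
D = 5.474 × (0.8233 − 0.5452) + 3.26 × 0.5452 = 1.522 + 1.777 = 3.300 mg/L.

D ≈ 3.30 mg/L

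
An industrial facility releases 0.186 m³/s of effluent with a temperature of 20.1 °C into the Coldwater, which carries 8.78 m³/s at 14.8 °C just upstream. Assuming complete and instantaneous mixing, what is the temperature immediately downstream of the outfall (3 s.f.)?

14.9 °C

Flow-weighted mixing: C = (Q_r C_r + Q_w C_w)/(Q_r + Q_w)
= (8.78×14.8 + 0.186×20.1)/(8.78 + 0.186) = 133.7/8.966 = 14.91 °C.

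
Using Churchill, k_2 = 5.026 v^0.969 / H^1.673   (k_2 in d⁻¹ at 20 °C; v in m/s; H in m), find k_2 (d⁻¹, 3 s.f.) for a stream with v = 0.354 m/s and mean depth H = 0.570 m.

k_2 ≈ 4.71 d⁻¹

k_2 = 5.026 × 0.354^0.969 / 0.570^1.673 = 5.026 × 0.3656 / 0.3905 = 4.706 d⁻¹.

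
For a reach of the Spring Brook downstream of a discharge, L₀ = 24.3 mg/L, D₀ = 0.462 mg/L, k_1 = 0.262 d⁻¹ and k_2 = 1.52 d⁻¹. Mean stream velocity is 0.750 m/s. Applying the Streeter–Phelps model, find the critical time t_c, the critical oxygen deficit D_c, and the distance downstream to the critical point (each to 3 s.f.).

t_c = [1/(k_2−k_1)] ln[(k_2/k_1)(1 − D₀(k_2−k_1)/(k_1 L₀))]
= [1/(1.52−0.262)] ln[(1.52/0.262)(1 − 0.462×1.258/(0.262×24.3))]
= (1/1.258) ln[5.802 × 0.9087] = 0.7949 × ln(5.272) = 0.7949 × 1.662 = 1.321 d.
L(t_c) = L₀ e^(−k_1 t_c) = 24.3 × 0.7074 = 17.19 mg/L, and at the critical point k_2 D_c = k_1 L, so D_c = (0.262/1.52) × 17.19 = 2.963 mg/L.
x_c = v t_c = 0.750 m/s × 1.321 d × 86400 s/d = 85630 m ≈ 85.6 km.

t_c ≈ 1.32 d; D_c ≈ 2.96 mg/L; x_c ≈ 85.6 km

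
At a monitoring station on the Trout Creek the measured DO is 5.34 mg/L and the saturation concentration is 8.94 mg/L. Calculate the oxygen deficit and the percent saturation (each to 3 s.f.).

D ≈ 3.60 mg/L; 59.7 % saturation

D = C_s − C = 8.94 − 5.34 = 3.60 mg/L.
% saturation = 5.34/8.94 × 100 = 59.7 %.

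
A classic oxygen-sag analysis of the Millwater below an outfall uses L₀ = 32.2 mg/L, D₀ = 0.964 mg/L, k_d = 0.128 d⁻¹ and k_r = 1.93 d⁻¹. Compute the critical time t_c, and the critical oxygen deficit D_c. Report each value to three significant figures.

With k_r/k_d = 15.08 and 1 − D₀(k_r−k_d)/(k_d L₀) = 0.5785,
t_c = ln(15.08 × 0.5785) / (1.93 − 0.128) = ln(8.723) / 1.802 = 2.166/1.802 = 1.202 d.
D_c = (k_d/k_r) L₀ e^(−k_d t_c) = (0.128/1.93) × 32.2 × e^(−0.128×1.202) = 0.06632 × 32.2 × 0.8574 = 1.831 mg/L.

t_c ≈ 1.20 d; D_c ≈ 1.83 mg/L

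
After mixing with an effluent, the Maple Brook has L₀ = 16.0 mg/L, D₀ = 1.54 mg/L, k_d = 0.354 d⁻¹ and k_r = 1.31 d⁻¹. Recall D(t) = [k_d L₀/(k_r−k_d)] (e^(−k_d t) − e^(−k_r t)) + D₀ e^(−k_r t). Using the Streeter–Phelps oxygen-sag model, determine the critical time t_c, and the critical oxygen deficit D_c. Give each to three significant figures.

t_c = [1/(k_r−k_d)] ln[(k_r/k_d)(1 − D₀(k_r−k_d)/(k_d L₀))]
= [1/(1.31−0.354)] ln[(1.31/0.354)(1 − 1.54×0.9560/(0.354×16.0))]
= (1/0.9560) ln[3.701 × 0.7401] = 1.046 × ln(2.739) = 1.046 × 1.007 = 1.054 d.
L(t_c) = L₀ e^(−k_d t_c) = 16.0 × 0.6886 = 11.02 mg/L, and at the critical point k_r D_c = k_d L, so D_c = (0.354/1.31) × 11.02 = 2.977 mg/L.

t_c ≈ 1.05 d; D_c ≈ 2.98 mg/L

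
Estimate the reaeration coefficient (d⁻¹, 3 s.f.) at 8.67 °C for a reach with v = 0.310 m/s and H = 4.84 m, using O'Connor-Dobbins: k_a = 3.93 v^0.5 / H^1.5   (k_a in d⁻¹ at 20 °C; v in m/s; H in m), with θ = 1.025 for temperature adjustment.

k_a(20) = 3.93 × 0.310^0.5 / 4.84^1.5 = 3.93 × 0.5568 / 10.65 = 0.2055 d⁻¹.
k_a(8.67) = 0.2055 × 1.025^(8.67−20) = 0.2055 × 0.7560 = 0.1553 d⁻¹.

k_a ≈ 0.155 d⁻¹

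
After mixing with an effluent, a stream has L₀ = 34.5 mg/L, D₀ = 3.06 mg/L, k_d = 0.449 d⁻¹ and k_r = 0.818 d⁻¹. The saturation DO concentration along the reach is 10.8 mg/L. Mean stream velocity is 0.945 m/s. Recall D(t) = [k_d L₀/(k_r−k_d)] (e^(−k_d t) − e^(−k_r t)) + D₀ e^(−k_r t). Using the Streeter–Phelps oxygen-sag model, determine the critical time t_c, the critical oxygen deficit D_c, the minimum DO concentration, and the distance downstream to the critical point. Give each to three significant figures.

t_c ≈ 1.42 d; D_c ≈ 10.0 mg/L; min DO ≈ 0.793 mg/L; x_c ≈ 116 km

With k_r/k_d = 1.822 and 1 − D₀(k_r−k_d)/(k_d L₀) = 0.9271,
t_c = ln(1.822 × 0.9271) / (0.818 − 0.449) = ln(1.689) / 0.3690 = 0.5242/0.3690 = 1.420 d.
D_c = (k_d/k_r) L₀ e^(−k_d t_c) = (0.449/0.818) × 34.5 × e^(−0.449×1.420) = 0.5489 × 34.5 × 0.5285 = 10.01 mg/L.
Minimum DO = C_s − D_c = 10.8 − 10.01 = 0.7926 mg/L.
x_c = v t_c = 0.945 m/s × 1.420 d × 86400 s/d = 116000 m ≈ 116 km.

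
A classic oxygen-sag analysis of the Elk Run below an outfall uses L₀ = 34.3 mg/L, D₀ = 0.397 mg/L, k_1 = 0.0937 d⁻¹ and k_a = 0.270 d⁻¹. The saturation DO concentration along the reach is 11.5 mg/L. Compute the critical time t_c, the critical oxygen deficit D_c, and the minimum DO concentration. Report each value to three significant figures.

With k_a/k_1 = 2.882 and 1 − D₀(k_a−k_1)/(k_1 L₀) = 0.9782,
t_c = ln(2.882 × 0.9782) / (0.270 − 0.0937) = ln(2.819) / 0.1763 = 1.036/0.1763 = 5.878 d.
D_c = (k_1/k_a) L₀ e^(−k_1 t_c) = (0.0937/0.270) × 34.3 × e^(−0.0937×5.878) = 0.3470 × 34.3 × 0.5765 = 6.862 mg/L.
Minimum DO = C_s − D_c = 11.5 − 6.862 = 4.638 mg/L.

t_c ≈ 5.88 d; D_c ≈ 6.86 mg/L; min DO ≈ 4.64 mg/L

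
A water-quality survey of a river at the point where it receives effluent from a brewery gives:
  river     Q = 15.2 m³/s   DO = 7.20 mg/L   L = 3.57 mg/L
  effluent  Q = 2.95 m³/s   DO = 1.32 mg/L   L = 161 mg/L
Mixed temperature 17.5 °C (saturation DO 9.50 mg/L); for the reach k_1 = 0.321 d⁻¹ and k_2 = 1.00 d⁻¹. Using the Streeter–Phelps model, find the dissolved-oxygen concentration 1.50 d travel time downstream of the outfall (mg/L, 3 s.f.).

Mixed DO = (15.2×7.20 + 2.95×1.32)/(15.2+2.95) = 113.3/18.15 = 6.244 mg/L.
Mixed L₀ = (15.2×3.57 + 2.95×161)/(18.15) = 529.2/18.15 = 29.16 mg/L.
Initial deficit D₀ = C_s − DO₀ = 9.50 − 6.244 = 3.256 mg/L.
D(1.50) = [0.321×29.16/(1.00−0.321)](e^(−0.321×1.50) − e^(−1.00×1.50)) + 3.256 e^(−1.00×1.50)
= 13.78 × (0.6179 − 0.2231) + 3.256 × 0.2231 = 6.168 mg/L.
DO = 9.50 − 6.168 = 3.332 mg/L.

DO ≈ 3.33 mg/L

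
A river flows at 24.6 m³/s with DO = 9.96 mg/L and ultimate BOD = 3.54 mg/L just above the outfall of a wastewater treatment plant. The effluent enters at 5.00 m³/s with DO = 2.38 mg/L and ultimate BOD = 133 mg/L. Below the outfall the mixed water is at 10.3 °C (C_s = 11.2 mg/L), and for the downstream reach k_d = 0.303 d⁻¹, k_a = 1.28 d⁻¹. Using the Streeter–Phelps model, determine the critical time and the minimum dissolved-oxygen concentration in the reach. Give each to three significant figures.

t_c ≈ 1.08 d; minimum DO ≈ 6.86 mg/L

Mixed DO = (24.6×9.96 + 5.00×2.38)/(24.6+5.00) = 256.9/29.60 = 8.680 mg/L.
Mixed L₀ = (24.6×3.54 + 5.00×133)/(29.60) = 752.1/29.60 = 25.41 mg/L.
Initial deficit D₀ = C_s − DO₀ = 11.2 − 8.680 = 2.520 mg/L.
t_c = (1/0.9770) ln[(1.28/0.303)(1 − 2.520×0.9770/(0.303×25.41))] = 1.024 × ln(2.873) = 1.080 d.
D_c = (0.303/1.28) × 25.41 × e^(−0.303×1.080) = 0.2367 × 25.41 × 0.7208 = 4.336 mg/L.
Minimum DO = 11.2 − 4.336 = 6.864 mg/L.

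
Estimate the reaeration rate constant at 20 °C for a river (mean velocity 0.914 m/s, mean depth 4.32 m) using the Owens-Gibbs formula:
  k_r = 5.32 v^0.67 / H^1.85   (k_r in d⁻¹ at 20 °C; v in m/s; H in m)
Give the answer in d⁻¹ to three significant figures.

k_r ≈ 0.334 d⁻¹

k_r = 5.32 × 0.914^0.67 / 4.32^1.85 = 5.32 × 0.9415 / 14.98 = 0.3343 d⁻¹.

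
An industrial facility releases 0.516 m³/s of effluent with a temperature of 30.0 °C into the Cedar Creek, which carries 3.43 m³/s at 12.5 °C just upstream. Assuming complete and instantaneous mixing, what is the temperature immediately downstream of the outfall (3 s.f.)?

Flow-weighted mixing: C = (Q_r C_r + Q_w C_w)/(Q_r + Q_w)
= (3.43×12.5 + 0.516×30.0)/(3.43 + 0.516) = 58.36/3.946 = 14.79 °C.

14.8 °C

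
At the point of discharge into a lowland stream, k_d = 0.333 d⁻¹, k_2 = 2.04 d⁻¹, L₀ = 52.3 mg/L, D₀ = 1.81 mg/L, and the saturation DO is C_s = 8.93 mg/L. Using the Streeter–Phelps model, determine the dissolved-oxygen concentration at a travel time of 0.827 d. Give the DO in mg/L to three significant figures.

k_d L₀/(k_2−k_d) = 0.333×52.3/(2.04−0.333) = 17.42/1.707 = 10.20 mg/L.
e^(−k_d t) = e^(−0.333×0.8270) = 0.7593; e^(−k_2 t) = e^(−2.04×0.8270) = 0.1851.
D = 10.20 × (0.7593 − 0.1851) + 1.81 × 0.1851 = 5.859 + 0.3350 = 6.193 mg/L.
DO = C_s − D = 8.93 − 6.193 = 2.737 mg/L.

DO ≈ 2.74 mg/L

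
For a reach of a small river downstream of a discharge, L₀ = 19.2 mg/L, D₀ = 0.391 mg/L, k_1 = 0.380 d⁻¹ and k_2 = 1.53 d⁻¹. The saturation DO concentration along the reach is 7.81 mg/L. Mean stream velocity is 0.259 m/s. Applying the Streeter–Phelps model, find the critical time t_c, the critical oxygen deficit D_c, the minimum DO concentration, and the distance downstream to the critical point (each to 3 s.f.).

With k_2/k_1 = 4.026 and 1 − D₀(k_2−k_1)/(k_1 L₀) = 0.9384,
t_c = ln(4.026 × 0.9384) / (1.53 − 0.380) = ln(3.778) / 1.150 = 1.329/1.150 = 1.156 d.
D_c = (k_1/k_2) L₀ e^(−k_1 t_c) = (0.380/1.53) × 19.2 × e^(−0.380×1.156) = 0.2484 × 19.2 × 0.6445 = 3.074 mg/L.
Minimum DO = C_s − D_c = 7.81 − 3.074 = 4.736 mg/L.
x_c = v t_c = 0.259 m/s × 1.156 d × 86400 s/d = 25870 m ≈ 25.9 km.

t_c ≈ 1.16 d; D_c ≈ 3.07 mg/L; min DO ≈ 4.74 mg/L; x_c ≈ 25.9 km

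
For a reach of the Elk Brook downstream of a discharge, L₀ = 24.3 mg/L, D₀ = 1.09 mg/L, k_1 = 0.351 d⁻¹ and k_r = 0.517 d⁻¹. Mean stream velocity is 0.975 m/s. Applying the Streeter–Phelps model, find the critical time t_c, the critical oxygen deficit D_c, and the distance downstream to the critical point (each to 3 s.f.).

t_c = [1/(k_r−k_1)] ln[(k_r/k_1)(1 − D₀(k_r−k_1)/(k_1 L₀))]
= [1/(0.517−0.351)] ln[(0.517/0.351)(1 − 1.09×0.1660/(0.351×24.3))]
= (1/0.1660) ln[1.473 × 0.9788] = 6.024 × ln(1.442) = 6.024 × 0.3658 = 2.204 d.
D_c = (k_1/k_r) L₀ e^(−k_1 t_c) = (0.351/0.517) × 24.3 × e^(−0.351×2.204) = 0.6789 × 24.3 × 0.4614 = 7.612 mg/L.
x_c = v t_c = 0.975 m/s × 2.204 d × 86400 s/d = 185600 m ≈ 186 km.

t_c ≈ 2.20 d; D_c ≈ 7.61 mg/L; x_c ≈ 186 km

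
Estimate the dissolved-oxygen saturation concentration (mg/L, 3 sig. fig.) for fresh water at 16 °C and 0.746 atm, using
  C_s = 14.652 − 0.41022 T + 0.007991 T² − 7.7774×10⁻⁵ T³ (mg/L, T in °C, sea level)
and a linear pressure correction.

C_s ≈ 7.32 mg/L

At sea level: C_s = 14.652 − 0.41022×16 + 0.007991×16² − 7.7774×10⁻⁵×16³ = 9.816 mg/L.
Pressure correction: C_s' = 9.816 × 0.746 = 7.322 mg/L.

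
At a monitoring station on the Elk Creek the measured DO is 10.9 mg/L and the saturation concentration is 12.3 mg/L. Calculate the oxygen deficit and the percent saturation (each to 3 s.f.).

D = C_s − C = 12.3 − 10.9 = 1.40 mg/L.
% saturation = 10.9/12.3 × 100 = 88.6 %.

D ≈ 1.40 mg/L; 88.6 % saturation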